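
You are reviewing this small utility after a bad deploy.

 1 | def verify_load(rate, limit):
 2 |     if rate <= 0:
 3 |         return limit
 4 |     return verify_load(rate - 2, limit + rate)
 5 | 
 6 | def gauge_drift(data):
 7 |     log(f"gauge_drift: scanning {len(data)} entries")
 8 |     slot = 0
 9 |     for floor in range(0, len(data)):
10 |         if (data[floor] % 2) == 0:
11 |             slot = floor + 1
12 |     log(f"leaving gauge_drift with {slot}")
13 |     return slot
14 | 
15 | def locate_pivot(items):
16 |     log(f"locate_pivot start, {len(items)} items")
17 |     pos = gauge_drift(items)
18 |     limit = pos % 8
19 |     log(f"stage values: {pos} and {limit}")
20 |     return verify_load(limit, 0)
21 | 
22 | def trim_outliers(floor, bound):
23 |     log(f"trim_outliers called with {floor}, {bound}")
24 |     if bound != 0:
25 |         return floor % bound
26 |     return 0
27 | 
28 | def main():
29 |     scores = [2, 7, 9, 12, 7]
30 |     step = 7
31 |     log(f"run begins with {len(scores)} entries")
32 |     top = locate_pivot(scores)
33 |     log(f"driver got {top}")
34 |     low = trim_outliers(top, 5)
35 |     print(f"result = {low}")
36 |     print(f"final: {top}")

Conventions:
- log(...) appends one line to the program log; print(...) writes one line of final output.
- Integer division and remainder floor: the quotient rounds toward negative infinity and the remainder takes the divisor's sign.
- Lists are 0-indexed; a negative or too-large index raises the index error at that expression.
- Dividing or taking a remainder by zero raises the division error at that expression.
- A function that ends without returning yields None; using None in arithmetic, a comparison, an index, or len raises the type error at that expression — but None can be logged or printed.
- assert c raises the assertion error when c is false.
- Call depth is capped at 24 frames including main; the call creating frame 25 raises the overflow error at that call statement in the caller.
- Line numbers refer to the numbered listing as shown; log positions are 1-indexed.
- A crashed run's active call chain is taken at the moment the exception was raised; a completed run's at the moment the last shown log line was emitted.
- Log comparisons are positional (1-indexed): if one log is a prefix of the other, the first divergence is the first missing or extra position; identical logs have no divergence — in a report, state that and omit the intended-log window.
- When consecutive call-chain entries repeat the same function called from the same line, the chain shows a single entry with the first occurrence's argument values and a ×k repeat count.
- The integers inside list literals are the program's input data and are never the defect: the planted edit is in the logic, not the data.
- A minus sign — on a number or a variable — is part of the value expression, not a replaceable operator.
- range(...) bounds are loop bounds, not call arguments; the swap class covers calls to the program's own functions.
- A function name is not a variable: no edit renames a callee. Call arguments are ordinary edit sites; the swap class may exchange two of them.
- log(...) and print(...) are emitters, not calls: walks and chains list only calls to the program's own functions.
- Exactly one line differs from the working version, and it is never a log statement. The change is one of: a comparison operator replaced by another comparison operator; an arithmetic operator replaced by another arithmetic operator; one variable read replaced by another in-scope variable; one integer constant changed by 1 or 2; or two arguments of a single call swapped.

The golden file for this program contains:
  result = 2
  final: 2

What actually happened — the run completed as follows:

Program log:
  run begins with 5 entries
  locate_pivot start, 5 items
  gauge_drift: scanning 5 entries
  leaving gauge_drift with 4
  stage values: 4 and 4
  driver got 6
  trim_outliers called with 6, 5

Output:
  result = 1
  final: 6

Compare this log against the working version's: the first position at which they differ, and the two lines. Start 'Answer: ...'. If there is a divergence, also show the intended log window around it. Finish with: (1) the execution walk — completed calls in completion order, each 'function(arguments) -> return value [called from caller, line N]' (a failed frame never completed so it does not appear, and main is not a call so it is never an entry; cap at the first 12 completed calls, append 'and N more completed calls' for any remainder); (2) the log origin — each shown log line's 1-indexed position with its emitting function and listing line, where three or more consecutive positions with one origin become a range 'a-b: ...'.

Answer: at position 4 the run shows 'leaving gauge_drift with 4' where the working version logs 'leaving gauge_drift with 2'.
Intended log window:
  2: locate_pivot start, 5 items
  3: gauge_drift: scanning 5 entries
  4: leaving gauge_drift with 2
  5: stage values: 2 and 2
Execution walk:
  gauge_drift([2, 7, 9, 12, 7]) -> 4  [called from locate_pivot, line 17]
  verify_load(0, 6) -> 6  [called from verify_load, line 4]
  verify_load(2, 4) -> 6  [called from verify_load, line 4]
  verify_load(4, 0) -> 6  [called from locate_pivot, line 20]
  locate_pivot([2, 7, 9, 12, 7]) -> 6  [called from main, line 32]
  trim_outliers(6, 5) -> 1  [called from main, line 34]
Log origins:
  1: emitted by main (line 31)
  2: emitted by locate_pivot (line 16)
  3: emitted by gauge_drift (line 7)
  4: emitted by gauge_drift (line 12)
  5: emitted by locate_pivot (line 19)
  6: emitted by main (line 33)
  7: emitted by trim_outliers (line 23)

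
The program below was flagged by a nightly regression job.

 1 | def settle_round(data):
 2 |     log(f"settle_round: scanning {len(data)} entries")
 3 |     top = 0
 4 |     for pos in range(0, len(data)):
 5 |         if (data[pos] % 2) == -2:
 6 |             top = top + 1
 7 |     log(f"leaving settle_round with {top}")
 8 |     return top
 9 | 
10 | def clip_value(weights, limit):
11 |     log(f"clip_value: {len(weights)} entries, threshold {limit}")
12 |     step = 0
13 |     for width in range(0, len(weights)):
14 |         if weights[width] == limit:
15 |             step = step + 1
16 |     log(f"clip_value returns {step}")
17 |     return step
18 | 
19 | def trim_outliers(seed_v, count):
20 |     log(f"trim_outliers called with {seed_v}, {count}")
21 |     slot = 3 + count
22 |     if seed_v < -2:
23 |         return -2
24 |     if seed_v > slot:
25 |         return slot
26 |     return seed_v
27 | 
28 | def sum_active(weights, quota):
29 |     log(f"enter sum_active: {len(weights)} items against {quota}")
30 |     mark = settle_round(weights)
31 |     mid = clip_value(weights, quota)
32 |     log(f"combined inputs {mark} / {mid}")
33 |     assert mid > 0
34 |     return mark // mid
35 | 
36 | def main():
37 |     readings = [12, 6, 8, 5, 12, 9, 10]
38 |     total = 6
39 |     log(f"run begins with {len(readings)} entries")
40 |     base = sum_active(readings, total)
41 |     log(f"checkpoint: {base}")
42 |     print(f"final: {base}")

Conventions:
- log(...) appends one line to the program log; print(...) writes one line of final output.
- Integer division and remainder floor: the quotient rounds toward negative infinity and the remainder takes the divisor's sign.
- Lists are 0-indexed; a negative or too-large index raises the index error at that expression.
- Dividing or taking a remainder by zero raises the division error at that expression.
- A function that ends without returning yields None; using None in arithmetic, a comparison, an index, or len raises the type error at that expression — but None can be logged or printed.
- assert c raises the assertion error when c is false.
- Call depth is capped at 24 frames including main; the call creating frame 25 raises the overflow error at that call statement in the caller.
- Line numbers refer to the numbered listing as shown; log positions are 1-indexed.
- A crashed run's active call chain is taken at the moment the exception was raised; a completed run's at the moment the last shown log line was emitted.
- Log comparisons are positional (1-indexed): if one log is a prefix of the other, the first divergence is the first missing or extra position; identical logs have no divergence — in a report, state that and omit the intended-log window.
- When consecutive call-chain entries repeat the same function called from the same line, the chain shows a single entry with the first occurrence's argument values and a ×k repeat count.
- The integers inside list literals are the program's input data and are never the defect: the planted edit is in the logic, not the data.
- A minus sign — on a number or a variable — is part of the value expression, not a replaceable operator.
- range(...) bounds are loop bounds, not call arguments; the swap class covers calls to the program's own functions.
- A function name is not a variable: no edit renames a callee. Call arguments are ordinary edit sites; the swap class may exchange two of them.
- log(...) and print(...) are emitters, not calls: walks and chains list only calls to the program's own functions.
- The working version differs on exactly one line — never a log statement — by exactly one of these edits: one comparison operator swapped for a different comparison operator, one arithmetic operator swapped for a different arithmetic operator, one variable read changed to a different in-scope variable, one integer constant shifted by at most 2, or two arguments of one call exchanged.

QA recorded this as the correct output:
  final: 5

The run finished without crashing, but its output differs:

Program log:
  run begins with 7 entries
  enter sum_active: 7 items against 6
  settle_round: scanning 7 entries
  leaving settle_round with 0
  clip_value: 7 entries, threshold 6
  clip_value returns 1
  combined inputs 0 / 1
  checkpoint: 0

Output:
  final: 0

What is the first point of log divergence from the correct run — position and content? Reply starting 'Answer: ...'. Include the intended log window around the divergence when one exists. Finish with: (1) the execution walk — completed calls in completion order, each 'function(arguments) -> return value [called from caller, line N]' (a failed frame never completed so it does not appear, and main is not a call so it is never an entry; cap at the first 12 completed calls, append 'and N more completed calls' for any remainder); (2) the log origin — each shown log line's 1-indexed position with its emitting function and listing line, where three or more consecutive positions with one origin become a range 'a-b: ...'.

Answer: position 4 — the shown line 'leaving settle_round with 0' should read 'leaving settle_round with 5'.
Intended log window:
  2: enter sum_active: 7 items against 6
  3: settle_round: scanning 7 entries
  4: leaving settle_round with 5
  5: clip_value: 7 entries, threshold 6
Execution walk:
  settle_round([12, 6, 8, 5, 12, 9, 10]) -> 0  [called from sum_active, line 30]
  clip_value([12, 6, 8, 5, 12, 9, 10], 6) -> 1  [called from sum_active, line 31]
  sum_active([12, 6, 8, 5, 12, 9, 10], 6) -> 0  [called from main, line 40]
Log origins:
  1: logged in main at line 39
  2: logged in sum_active at line 29
  3: logged in settle_round at line 2
  4: logged in settle_round at line 7
  5: logged in clip_value at line 11
  6: logged in clip_value at line 16
  7: logged in sum_active at line 32
  8: logged in main at line 41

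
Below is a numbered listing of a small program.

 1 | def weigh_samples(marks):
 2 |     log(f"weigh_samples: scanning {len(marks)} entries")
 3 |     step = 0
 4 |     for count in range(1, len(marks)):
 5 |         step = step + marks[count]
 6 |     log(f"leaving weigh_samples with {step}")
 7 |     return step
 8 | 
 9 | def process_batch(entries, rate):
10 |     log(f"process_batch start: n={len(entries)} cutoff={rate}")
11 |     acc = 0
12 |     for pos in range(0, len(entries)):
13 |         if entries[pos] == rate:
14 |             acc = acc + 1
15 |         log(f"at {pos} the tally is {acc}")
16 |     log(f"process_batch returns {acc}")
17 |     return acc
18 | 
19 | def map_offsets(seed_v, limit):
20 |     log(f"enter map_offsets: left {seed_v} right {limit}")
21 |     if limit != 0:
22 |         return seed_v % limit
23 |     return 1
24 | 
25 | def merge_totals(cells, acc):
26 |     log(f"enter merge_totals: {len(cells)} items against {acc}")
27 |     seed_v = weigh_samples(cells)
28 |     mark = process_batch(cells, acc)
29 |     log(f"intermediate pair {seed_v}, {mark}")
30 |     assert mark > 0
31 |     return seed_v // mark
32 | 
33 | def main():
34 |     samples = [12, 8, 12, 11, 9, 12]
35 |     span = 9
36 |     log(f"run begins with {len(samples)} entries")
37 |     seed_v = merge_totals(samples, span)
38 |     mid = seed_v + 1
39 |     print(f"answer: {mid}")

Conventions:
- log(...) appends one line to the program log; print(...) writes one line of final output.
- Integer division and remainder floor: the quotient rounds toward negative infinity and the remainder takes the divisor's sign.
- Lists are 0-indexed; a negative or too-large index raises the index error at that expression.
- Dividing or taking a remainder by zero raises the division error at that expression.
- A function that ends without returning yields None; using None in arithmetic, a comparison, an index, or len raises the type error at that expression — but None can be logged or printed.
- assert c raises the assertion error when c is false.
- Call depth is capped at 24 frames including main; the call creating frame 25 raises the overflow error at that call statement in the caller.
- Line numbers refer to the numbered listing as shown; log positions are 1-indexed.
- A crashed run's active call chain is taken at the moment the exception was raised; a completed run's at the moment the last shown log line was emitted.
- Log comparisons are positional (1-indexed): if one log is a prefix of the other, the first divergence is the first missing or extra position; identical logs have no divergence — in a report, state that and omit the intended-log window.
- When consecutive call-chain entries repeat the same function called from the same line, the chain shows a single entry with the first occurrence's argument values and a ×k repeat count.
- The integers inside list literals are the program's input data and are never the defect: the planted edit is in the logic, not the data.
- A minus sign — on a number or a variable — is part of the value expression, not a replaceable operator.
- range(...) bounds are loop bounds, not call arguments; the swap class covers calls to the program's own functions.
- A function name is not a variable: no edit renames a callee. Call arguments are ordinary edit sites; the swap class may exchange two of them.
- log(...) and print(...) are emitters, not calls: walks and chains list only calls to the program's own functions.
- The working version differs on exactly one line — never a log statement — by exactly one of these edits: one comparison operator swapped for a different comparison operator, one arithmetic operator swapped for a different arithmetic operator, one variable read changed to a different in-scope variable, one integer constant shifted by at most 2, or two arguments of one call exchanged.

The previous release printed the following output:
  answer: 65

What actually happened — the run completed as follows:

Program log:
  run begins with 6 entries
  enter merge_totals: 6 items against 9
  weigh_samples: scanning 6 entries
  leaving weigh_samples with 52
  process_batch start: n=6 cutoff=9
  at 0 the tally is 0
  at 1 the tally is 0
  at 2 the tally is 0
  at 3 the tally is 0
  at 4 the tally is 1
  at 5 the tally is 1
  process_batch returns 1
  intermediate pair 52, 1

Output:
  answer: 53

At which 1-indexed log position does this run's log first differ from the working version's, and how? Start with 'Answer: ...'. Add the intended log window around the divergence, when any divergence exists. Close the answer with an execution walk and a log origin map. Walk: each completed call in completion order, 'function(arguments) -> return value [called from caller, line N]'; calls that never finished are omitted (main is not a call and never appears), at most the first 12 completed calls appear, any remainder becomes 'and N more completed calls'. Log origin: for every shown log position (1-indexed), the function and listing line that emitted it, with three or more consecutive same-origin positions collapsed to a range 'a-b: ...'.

Answer: position 4; shown 'leaving weigh_samples with 52' vs intended 'leaving weigh_samples with 64'.
Intended log window:
  2: enter merge_totals: 6 items against 9
  3: weigh_samples: scanning 6 entries
  4: leaving weigh_samples with 64
  5: process_batch start: n=6 cutoff=9
Execution walk:
  weigh_samples([12, 8, 12, 11, 9, 12]) -> 52  [called from merge_totals, line 27]
  process_batch([12, 8, 12, 11, 9, 12], 9) -> 1  [called from merge_totals, line 28]
  merge_totals([12, 8, 12, 11, 9, 12], 9) -> 52  [called from main, line 37]
Log line origins:
  1: emitted by main (line 36)
  2: emitted by merge_totals (line 26)
  3: emitted by weigh_samples (line 2)
  4: emitted by weigh_samples (line 6)
  5: emitted by process_batch (line 10)
  6-11: emitted by process_batch (line 15)
  12: emitted by process_batch (line 16)
  13: emitted by merge_totals (line 29)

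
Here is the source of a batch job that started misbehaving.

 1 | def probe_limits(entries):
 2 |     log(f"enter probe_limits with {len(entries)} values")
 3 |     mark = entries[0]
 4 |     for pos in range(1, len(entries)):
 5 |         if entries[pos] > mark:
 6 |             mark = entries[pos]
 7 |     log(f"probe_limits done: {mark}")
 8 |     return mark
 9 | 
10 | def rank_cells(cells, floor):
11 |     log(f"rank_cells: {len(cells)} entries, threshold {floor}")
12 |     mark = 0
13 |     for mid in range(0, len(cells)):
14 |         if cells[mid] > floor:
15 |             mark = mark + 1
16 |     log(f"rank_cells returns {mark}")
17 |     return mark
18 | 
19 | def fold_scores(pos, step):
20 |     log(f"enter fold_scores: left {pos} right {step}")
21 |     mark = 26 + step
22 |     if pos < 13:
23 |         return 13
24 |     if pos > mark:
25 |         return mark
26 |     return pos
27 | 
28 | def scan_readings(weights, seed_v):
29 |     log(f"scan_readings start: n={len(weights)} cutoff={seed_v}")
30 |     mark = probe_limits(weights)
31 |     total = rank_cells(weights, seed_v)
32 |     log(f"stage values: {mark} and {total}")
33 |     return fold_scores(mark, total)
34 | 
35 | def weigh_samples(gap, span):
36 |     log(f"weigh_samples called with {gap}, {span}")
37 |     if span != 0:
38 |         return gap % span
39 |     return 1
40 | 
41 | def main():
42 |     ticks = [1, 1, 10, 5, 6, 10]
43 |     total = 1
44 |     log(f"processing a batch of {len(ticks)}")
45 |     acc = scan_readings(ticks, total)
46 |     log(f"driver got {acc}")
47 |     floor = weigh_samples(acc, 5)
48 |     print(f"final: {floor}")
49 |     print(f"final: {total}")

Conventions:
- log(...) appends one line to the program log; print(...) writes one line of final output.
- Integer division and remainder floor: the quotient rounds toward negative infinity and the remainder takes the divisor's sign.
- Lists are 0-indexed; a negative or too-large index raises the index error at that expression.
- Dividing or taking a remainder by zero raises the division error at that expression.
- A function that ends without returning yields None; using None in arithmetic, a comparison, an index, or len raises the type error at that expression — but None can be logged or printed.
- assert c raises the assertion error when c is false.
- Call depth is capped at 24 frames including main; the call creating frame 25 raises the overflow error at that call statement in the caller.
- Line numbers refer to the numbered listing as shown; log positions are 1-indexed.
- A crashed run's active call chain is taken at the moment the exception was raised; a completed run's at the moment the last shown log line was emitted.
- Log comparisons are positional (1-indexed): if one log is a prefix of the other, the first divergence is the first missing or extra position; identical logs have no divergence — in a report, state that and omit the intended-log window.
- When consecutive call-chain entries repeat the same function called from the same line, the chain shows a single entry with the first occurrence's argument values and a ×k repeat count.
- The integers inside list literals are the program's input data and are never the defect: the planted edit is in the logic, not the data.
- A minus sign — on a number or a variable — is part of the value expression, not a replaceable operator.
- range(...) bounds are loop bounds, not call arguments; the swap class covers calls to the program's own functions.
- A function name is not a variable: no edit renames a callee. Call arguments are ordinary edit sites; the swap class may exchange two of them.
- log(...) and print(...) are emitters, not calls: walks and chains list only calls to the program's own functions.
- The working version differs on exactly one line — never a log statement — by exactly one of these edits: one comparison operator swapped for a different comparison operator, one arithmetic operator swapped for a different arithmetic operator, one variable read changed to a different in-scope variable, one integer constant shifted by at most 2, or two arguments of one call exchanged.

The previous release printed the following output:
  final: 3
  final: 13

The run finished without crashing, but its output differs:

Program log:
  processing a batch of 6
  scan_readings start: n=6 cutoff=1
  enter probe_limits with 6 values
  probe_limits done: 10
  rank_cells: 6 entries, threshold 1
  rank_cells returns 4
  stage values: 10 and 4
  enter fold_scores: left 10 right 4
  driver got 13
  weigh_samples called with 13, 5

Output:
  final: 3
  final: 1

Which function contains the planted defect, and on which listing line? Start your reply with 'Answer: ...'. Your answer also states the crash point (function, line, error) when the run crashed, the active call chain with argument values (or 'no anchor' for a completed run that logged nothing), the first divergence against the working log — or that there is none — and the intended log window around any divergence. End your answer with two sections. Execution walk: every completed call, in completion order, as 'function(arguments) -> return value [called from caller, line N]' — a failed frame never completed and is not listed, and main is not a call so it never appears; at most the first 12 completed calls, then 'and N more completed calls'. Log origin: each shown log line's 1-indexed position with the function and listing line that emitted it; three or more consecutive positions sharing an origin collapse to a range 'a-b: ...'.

Answer: the defect is in main at line 49.
Core observation: The logs agree in full; only the final output differs.
Call chain: main -> weigh_samples(13, 5) (called at line 47).
First divergence: none (the log streams are identical).
Execution walk:
  probe_limits([1, 1, 10, 5, 6, 10]) -> 10  [called from scan_readings, line 30]
  rank_cells([1, 1, 10, 5, 6, 10], 1) -> 4  [called from scan_readings, line 31]
  fold_scores(10, 4) -> 13  [called from scan_readings, line 33]
  scan_readings([1, 1, 10, 5, 6, 10], 1) -> 13  [called from main, line 45]
  weigh_samples(13, 5) -> 3  [called from main, line 47]
Log origin:
  1: from main, line 44
  2: from scan_readings, line 29
  3: from probe_limits, line 2
  4: from probe_limits, line 7
  5: from rank_cells, line 11
  6: from rank_cells, line 16
  7: from scan_readings, line 32
  8: from fold_scores, line 20
  9: from main, line 46
  10: from weigh_samples, line 36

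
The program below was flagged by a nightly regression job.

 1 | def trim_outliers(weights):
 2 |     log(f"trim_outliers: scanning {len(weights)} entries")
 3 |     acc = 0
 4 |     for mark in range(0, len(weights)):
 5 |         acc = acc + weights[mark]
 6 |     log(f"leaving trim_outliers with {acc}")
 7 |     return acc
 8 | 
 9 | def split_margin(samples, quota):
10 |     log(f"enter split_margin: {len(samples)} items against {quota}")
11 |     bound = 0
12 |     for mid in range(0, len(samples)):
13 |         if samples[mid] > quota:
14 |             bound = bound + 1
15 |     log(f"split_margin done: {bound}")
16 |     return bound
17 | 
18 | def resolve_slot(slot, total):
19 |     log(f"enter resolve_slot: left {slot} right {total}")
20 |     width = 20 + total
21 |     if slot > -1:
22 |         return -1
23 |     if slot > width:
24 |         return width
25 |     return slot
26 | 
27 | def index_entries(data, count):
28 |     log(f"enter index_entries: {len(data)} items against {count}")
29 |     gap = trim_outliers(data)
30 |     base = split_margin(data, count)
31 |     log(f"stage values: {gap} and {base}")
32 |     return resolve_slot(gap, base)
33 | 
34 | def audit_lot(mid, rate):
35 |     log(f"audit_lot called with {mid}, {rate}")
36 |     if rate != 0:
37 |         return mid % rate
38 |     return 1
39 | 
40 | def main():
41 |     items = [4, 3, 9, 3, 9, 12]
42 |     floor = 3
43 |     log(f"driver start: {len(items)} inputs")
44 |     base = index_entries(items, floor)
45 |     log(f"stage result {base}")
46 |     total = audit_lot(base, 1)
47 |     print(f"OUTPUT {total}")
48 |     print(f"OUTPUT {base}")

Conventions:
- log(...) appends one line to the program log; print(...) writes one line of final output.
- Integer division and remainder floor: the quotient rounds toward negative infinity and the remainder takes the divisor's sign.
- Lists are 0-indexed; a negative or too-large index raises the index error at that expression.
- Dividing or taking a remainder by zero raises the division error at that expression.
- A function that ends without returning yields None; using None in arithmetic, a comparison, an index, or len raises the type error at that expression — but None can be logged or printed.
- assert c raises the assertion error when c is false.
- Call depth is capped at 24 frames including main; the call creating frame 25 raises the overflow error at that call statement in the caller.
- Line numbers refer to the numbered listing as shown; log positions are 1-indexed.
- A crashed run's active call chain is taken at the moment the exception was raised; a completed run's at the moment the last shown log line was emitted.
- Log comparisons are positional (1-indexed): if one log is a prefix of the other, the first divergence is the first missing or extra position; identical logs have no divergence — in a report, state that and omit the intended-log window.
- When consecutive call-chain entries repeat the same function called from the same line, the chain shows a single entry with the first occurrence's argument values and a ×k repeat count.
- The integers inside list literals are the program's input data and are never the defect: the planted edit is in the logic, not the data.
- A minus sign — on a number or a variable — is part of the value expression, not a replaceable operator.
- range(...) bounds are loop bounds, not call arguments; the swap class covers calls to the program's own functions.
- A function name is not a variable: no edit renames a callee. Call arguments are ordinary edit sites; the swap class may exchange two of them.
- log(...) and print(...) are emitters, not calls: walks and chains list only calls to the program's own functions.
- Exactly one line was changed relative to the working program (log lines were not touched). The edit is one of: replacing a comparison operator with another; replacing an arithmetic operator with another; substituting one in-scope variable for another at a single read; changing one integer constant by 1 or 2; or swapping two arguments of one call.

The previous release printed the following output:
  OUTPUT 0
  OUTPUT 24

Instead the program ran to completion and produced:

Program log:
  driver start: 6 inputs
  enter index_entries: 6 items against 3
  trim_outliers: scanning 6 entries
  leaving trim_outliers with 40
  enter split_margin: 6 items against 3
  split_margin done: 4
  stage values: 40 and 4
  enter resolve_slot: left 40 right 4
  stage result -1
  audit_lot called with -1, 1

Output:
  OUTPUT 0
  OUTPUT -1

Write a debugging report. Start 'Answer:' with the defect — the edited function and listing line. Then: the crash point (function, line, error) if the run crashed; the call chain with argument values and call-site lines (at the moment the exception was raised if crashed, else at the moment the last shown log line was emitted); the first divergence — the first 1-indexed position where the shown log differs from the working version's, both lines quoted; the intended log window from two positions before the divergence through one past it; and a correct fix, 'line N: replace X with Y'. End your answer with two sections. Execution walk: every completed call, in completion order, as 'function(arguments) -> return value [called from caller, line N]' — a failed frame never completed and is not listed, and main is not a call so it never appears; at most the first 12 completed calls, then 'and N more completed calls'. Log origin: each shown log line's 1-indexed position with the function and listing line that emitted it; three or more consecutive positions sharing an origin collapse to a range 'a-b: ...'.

Answer: the defect is in resolve_slot at line 21.
Key observation: The log first diverges at position 9: the faulty run prints 'stage result -1' where the working version prints 'stage result 24'.
Call chain: main -> audit_lot(-1, 1) (called at line 46).
First divergence: position 9; shown 'stage result -1' vs intended 'stage result 24'.
Intended log window:
  7: stage values: 40 and 4
  8: enter resolve_slot: left 40 right 4
  9: stage result 24
  10: audit_lot called with 24, 1
Execution walk:
  trim_outliers([4, 3, 9, 3, 9, 12]) -> 40  [called from index_entries, line 29]
  split_margin([4, 3, 9, 3, 9, 12], 3) -> 4  [called from index_entries, line 30]
  resolve_slot(40, 4) -> -1  [called from index_entries, line 32]
  index_entries([4, 3, 9, 3, 9, 12], 3) -> -1  [called from main, line 44]
  audit_lot(-1, 1) -> 0  [called from main, line 46]
Log origins:
  1: emitted by main (line 43)
  2: emitted by index_entries (line 28)
  3: emitted by trim_outliers (line 2)
  4: emitted by trim_outliers (line 6)
  5: emitted by split_margin (line 10)
  6: emitted by split_margin (line 15)
  7: emitted by index_entries (line 31)
  8: emitted by resolve_slot (line 19)
  9: emitted by main (line 45)
  10: emitted by audit_lot (line 35)
A correct fix: line 21: replace `>` with `<`.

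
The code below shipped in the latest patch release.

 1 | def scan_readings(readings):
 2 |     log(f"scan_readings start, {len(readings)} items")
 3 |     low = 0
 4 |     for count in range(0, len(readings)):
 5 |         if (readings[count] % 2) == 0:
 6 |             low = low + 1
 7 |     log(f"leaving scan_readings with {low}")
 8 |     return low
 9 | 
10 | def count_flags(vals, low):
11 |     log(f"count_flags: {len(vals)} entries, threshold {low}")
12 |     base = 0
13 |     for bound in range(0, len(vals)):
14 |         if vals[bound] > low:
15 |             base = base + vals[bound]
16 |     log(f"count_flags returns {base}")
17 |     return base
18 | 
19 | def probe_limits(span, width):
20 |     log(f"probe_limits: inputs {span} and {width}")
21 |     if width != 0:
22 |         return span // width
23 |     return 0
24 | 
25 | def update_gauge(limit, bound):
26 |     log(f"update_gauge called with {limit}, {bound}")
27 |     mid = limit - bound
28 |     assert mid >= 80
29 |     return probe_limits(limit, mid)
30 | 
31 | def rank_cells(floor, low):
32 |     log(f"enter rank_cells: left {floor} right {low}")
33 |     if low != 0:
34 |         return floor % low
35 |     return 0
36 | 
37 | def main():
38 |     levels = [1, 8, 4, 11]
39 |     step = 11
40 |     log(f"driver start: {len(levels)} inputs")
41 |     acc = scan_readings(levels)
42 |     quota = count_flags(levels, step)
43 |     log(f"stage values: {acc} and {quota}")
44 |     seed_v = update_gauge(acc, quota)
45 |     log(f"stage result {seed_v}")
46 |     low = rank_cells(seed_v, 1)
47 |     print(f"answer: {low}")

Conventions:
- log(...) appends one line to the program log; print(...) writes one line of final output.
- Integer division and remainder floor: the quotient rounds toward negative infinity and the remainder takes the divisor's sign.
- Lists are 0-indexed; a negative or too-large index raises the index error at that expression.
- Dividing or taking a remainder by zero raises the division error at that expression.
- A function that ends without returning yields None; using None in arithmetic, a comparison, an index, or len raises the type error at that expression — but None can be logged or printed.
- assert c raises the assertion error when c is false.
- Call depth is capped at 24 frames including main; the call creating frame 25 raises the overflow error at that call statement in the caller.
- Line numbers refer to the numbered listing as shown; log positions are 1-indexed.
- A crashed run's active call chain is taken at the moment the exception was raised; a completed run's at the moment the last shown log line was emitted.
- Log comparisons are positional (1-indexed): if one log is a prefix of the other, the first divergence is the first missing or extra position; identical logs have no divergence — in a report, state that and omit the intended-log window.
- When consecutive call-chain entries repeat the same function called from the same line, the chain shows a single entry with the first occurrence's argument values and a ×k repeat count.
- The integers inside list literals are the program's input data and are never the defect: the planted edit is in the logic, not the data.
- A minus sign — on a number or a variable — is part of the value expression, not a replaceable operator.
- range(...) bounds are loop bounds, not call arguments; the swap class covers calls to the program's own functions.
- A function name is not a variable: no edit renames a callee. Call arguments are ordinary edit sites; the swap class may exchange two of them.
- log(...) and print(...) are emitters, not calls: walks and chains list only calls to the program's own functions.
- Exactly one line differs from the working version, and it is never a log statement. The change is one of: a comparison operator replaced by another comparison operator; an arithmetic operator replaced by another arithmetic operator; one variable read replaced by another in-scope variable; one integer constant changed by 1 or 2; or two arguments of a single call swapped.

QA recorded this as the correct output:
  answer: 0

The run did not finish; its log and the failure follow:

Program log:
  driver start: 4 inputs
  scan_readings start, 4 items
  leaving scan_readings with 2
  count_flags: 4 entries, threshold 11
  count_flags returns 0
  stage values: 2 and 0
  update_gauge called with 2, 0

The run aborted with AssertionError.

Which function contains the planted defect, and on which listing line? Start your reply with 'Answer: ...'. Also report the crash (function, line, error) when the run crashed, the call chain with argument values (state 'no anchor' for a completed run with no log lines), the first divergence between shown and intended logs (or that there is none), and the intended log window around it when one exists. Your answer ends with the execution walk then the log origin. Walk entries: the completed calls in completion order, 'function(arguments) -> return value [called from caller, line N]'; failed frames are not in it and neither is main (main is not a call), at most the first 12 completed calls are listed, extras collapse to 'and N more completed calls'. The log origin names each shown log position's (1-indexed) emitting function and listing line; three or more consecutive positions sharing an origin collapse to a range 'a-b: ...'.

Answer: the defect is in update_gauge at line 28.
Key fact: Only 7 log lines were emitted before the run died; the intended continuation was 'probe_limits: inputs 2 and 2'.
Crash: update_gauge, line 28, AssertionError.
Call chain: main -> update_gauge(2, 0) (called at line 44).
First divergence: position 8; the shown log stops at 7 lines while the working version next logs 'probe_limits: inputs 2 and 2'.
Intended log window:
  6: stage values: 2 and 0
  7: update_gauge called with 2, 0
  8: probe_limits: inputs 2 and 2
  9: stage result 1
Execution walk:
  scan_readings([1, 8, 4, 11]) -> 2  [called from main, line 41]
  count_flags([1, 8, 4, 11], 11) -> 0  [called from main, line 42]
Log line origins:
  1 — main, line 40
  2 — scan_readings, line 2
  3 — scan_readings, line 7
  4 — count_flags, line 11
  5 — count_flags, line 16
  6 — main, line 43
  7 — update_gauge, line 26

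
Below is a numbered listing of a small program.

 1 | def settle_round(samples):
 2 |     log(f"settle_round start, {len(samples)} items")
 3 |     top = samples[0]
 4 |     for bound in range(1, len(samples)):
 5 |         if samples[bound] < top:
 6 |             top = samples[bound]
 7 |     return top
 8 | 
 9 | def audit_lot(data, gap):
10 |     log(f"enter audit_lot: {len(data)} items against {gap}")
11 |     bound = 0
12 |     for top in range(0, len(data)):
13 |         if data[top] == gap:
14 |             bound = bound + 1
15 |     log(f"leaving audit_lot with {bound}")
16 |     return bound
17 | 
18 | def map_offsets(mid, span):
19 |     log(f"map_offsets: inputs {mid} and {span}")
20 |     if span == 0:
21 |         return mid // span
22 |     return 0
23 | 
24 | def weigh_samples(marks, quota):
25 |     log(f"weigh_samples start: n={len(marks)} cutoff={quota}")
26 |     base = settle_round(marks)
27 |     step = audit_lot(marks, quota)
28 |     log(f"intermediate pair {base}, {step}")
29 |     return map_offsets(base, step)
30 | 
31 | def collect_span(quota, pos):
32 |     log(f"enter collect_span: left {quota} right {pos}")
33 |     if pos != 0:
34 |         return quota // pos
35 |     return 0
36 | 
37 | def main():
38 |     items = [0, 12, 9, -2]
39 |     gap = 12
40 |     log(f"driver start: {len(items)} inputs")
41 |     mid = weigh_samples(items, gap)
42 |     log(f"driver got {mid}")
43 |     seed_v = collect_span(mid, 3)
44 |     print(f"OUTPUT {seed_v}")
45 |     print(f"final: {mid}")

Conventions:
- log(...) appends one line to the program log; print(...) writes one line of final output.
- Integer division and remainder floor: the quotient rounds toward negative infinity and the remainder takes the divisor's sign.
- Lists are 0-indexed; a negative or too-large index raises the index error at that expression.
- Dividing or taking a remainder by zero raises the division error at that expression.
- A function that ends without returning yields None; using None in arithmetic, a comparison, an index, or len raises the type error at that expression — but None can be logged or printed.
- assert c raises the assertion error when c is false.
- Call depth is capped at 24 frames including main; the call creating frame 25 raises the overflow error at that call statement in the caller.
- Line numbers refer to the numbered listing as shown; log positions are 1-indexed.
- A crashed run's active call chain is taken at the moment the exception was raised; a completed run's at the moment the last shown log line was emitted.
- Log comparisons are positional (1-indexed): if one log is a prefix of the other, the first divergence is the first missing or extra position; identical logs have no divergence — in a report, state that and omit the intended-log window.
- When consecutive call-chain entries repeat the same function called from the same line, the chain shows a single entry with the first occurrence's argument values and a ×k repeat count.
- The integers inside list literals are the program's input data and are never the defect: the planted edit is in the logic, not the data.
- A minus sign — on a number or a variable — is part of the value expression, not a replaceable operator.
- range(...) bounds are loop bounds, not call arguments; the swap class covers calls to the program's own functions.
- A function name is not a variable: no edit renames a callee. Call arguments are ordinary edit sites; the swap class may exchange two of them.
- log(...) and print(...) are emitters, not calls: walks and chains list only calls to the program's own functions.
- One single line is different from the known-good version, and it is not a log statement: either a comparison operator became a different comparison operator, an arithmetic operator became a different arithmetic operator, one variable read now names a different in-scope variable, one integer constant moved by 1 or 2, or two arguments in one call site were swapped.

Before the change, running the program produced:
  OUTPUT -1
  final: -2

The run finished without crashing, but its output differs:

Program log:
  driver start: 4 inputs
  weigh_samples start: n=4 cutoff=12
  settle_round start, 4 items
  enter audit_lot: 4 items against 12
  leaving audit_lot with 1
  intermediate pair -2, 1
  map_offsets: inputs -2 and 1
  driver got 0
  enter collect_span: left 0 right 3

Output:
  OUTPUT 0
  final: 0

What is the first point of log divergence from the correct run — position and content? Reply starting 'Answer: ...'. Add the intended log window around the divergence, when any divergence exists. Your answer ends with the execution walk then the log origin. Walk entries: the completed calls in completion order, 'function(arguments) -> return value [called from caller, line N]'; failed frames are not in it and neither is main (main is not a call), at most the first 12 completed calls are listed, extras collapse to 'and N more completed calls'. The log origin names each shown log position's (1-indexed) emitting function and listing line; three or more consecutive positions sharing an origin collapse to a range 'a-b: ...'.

Answer: position 8 — shown 'driver got 0', intended 'driver got -2'.
Intended log window:
  6: intermediate pair -2, 1
  7: map_offsets: inputs -2 and 1
  8: driver got -2
  9: enter collect_span: left -2 right 3
Execution walk:
  settle_round([0, 12, 9, -2]) -> -2  [called from weigh_samples, line 26]
  audit_lot([0, 12, 9, -2], 12) -> 1  [called from weigh_samples, line 27]
  map_offsets(-2, 1) -> 0  [called from weigh_samples, line 29]
  weigh_samples([0, 12, 9, -2], 12) -> 0  [called from main, line 41]
  collect_span(0, 3) -> 0  [called from main, line 43]
Log origin:
  1: logged in main at line 40
  2: logged in weigh_samples at line 25
  3: logged in settle_round at line 2
  4: logged in audit_lot at line 10
  5: logged in audit_lot at line 15
  6: logged in weigh_samples at line 28
  7: logged in map_offsets at line 19
  8: logged in main at line 42
  9: logged in collect_span at line 32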